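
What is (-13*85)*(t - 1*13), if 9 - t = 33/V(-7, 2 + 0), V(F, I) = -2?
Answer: -27625/2 ≈ -13813.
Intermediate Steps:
t = 51/2 (t = 9 - 33/(-2) = 9 - 33*(-1)/2 = 9 - 1*(-33/2) = 9 + 33/2 = 51/2 ≈ 25.500)
(-13*85)*(t - 1*13) = (-13*85)*(51/2 - 1*13) = -1105*(51/2 - 13) = -1105*25/2 = -27625/2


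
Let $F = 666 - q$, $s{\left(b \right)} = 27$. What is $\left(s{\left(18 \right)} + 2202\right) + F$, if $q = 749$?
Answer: $2146$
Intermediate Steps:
$F = -83$ ($F = 666 - 749 = -83$)
$\left(s{\left(18 \right)} + 2202\right) + F = \left(27 + 2202\right) - 83 = 2229 - 83 = 2146$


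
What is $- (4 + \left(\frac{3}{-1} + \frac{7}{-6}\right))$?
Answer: $\frac{1}{6} \approx 0.16667$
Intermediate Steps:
$- (4 + \left(\frac{3}{-1} + \frac{7}{-6}\right)) = - (4 + \left(3 \left(-1\right) + 7 \left(- \frac{1}{6}\right)\right)) = - (4 - \frac{25}{6}) = \left(-1\right) \left(- \frac{1}{6}\right) = \frac{1}{6}$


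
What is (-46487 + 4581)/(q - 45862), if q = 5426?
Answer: 20953/20218 ≈ 1.0364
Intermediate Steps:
(-46487 + 4581)/(q - 45862) = (-46487 + 4581)/(5426 - 45862) = -41906/(-40436) = -41906*(-1/40436) = 20953/20218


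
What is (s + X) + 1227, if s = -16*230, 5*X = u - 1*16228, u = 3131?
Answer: -25362/5 ≈ -5072.4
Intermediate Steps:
X = -13097/5 (X = (3131 - 1*16228)/5 = (3131 - 16228)/5 = (⅕)*(-13097) = -13097/5 ≈ -2619.4)
s = -3680
(s + X) + 1227 = (-3680 - 13097/5) + 1227 = -31497/5 + 1227 = -25362/5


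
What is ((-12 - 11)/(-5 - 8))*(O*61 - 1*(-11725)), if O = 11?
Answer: 285108/13 ≈ 21931.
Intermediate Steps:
((-12 - 11)/(-5 - 8))*(O*61 - 1*(-11725)) = ((-12 - 11)/(-5 - 8))*(11*61 - 1*(-11725)) = (-23/(-13))*(671 + 11725) = -23*(-1/13)*12396 = (23/13)*12396 = 285108/13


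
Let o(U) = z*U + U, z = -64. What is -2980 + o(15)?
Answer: -3925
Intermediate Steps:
o(U) = -63*U (o(U) = -64*U + U = -63*U)
-2980 + o(15) = -2980 - 63*15 = -2980 - 945 = -3925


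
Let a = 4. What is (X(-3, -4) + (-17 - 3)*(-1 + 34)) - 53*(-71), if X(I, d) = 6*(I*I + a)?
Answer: 3181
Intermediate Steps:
X(I, d) = 24 + 6*I² (X(I, d) = 6*(I*I + 4) = 6*(I² + 4) = 6*(4 + I²) = 24 + 6*I²)
(X(-3, -4) + (-17 - 3)*(-1 + 34)) - 53*(-71) = ((24 + 6*(-3)²) + (-17 - 3)*(-1 + 34)) - 53*(-71) = ((24 + 6*9) - 20*33) + 3763 = ((24 + 54) - 660) + 3763 = (78 - 660) + 3763 = -582 + 3763 = 3181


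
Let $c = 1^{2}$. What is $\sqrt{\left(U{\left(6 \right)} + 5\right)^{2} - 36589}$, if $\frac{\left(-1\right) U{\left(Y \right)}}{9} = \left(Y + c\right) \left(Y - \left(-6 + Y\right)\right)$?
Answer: $2 \sqrt{25635} \approx 320.22$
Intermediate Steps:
$c = 1$
$U{\left(Y \right)} = -54 - 54 Y$ ($U{\left(Y \right)} = - 9 \left(Y + 1\right) \left(Y - \left(-6 + Y\right)\right) = - 9 \left(1 + Y\right) 6 = - 9 \left(6 + 6 Y\right) = -54 - 54 Y$)
$\sqrt{\left(U{\left(6 \right)} + 5\right)^{2} - 36589} = \sqrt{\left(\left(-54 - 324\right) + 5\right)^{2} - 36589} = \sqrt{\left(-378 + 5\right)^{2} - 36589} = \sqrt{\left(-373\right)^{2} - 36589} = \sqrt{139129 - 36589} = \sqrt{102540} = 2 \sqrt{25635}$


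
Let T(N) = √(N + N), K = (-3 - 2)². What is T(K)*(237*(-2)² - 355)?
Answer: 2965*√2 ≈ 4193.1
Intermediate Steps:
K = 25 (K = (-5)² = 25)
T(N) = √2*√N (T(N) = √(2*N) = √2*√N)
T(K)*(237*(-2)² - 355) = (√2*√25)*(237*(-2)² - 355) = (√2*5)*(237*4 - 355) = (5*√2)*(948 - 355) = (5*√2)*593 = 2965*√2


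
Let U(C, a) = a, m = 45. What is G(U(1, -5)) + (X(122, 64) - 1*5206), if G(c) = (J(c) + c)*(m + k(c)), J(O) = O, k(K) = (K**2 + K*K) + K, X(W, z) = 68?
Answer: -6038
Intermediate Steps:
k(K) = K + 2*K**2 (k(K) = (K**2 + K**2) + K = 2*K**2 + K = K + 2*K**2)
G(c) = 2*c*(45 + c*(1 + 2*c)) (G(c) = (c + c)*(45 + c*(1 + 2*c)) = (2*c)*(45 + c*(1 + 2*c)) = 2*c*(45 + c*(1 + 2*c)))
G(U(1, -5)) + (X(122, 64) - 1*5206) = 2*(-5)*(45 - 5*(1 + 2*(-5))) + (68 - 1*5206) = 2*(-5)*(45 - 5*(1 - 10)) + (68 - 5206) = 2*(-5)*(45 - 5*(-9)) - 5138 = 2*(-5)*(45 + 45) - 5138 = 2*(-5)*90 - 5138 = -900 - 5138 = -6038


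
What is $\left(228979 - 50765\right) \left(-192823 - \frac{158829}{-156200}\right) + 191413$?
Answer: $- \frac{243980037017927}{7100} \approx -3.4363 \cdot 10^{10}$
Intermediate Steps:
$\left(228979 - 50765\right) \left(-192823 - \frac{158829}{-156200}\right) + 191413 = 178214 \left(-192823 - - \frac{14439}{14200}\right) + 191413 = 178214 \left(-192823 + \frac{14439}{14200}\right) + 191413 = 178214 \left(- \frac{2738072161}{14200}\right) + 191413 = - \frac{243981396050227}{7100} + 191413 = - \frac{243980037017927}{7100}$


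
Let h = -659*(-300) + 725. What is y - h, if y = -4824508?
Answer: -5022933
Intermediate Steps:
h = 198425 (h = 197700 + 725 = 198425)
y - h = -4824508 - 1*198425 = -4824508 - 198425 = -5022933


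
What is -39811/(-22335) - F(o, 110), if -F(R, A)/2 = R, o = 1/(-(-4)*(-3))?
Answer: 24059/14890 ≈ 1.6158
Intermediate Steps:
o = -1/12 (o = 1/(-1*12) = 1/(-12) = -1/12 ≈ -0.083333)
F(R, A) = -2*R
-39811/(-22335) - F(o, 110) = -39811/(-22335) - (-2)*(-1)/12 = -39811*(-1/22335) - 1*⅙ = 39811/22335 - ⅙ = 24059/14890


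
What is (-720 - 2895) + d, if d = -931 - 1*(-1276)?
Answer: -3270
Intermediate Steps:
d = 345 (d = -931 + 1276 = 345)
(-720 - 2895) + d = (-720 - 2895) + 345 = -3615 + 345 = -3270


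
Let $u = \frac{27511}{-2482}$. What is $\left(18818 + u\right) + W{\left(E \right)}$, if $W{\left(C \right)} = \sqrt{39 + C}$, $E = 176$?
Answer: $\frac{46678765}{2482} + \sqrt{215} \approx 18822.0$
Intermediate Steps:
$u = - \frac{27511}{2482}$ ($u = 27511 \left(- \frac{1}{2482}\right) = - \frac{27511}{2482} \approx -11.084$)
$\left(18818 + u\right) + W{\left(E \right)} = \left(18818 - \frac{27511}{2482}\right) + \sqrt{39 + 176} = \frac{46678765}{2482} + \sqrt{215}$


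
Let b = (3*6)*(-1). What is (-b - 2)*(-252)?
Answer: -4032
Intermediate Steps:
b = -18 (b = 18*(-1) = -18)
(-b - 2)*(-252) = (-1*(-18) - 2)*(-252) = (18 - 2)*(-252) = 16*(-252) = -4032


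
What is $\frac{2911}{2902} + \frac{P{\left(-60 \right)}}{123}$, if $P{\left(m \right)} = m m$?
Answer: $\frac{3601751}{118982} \approx 30.271$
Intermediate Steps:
$P{\left(m \right)} = m^{2}$
$\frac{2911}{2902} + \frac{P{\left(-60 \right)}}{123} = \frac{2911}{2902} + \frac{\left(-60\right)^{2}}{123} = 2911 \cdot \frac{1}{2902} + 3600 \cdot \frac{1}{123} = \frac{2911}{2902} + \frac{1200}{41} = \frac{3601751}{118982}$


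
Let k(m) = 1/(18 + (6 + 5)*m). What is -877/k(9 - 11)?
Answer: 3508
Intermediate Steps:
k(m) = 1/(18 + 11*m)
-877/k(9 - 11) = -(15786 + 9647*(9 - 11)) = -877/(1/(18 + 11*(-2))) = -877/(1/(18 - 22)) = -877/(1/(-4)) = -877/(-¼) = -877*(-4) = 3508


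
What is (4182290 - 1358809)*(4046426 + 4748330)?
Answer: 24831826465636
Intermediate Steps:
(4182290 - 1358809)*(4046426 + 4748330) = 2823481*8794756 = 24831826465636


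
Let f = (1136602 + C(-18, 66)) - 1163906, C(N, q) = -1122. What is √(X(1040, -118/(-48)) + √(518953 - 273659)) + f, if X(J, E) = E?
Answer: -28426 + √(354 + 1008*√5006)/12 ≈ -28404.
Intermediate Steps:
f = -28426 (f = (1136602 - 1122) - 1163906 = 1135480 - 1163906 = -28426)
√(X(1040, -118/(-48)) + √(518953 - 273659)) + f = √(-118/(-48) + √(518953 - 273659)) - 28426 = √(-118*(-1/48) + √245294) - 28426 = √(59/24 + 7*√5006) - 28426 = -28426 + √(59/24 + 7*√5006)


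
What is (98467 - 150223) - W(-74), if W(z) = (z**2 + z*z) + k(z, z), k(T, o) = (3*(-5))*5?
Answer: -62633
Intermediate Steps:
k(T, o) = -75 (k(T, o) = -15*5 = -75)
W(z) = -75 + 2*z**2 (W(z) = (z**2 + z*z) - 75 = (z**2 + z**2) - 75 = 2*z**2 - 75 = -75 + 2*z**2)
(98467 - 150223) - W(-74) = (98467 - 150223) - (-75 + 2*(-74)**2) = -51756 - (-75 + 2*5476) = -51756 - (-75 + 10952) = -51756 - 1*10877 = -51756 - 10877 = -62633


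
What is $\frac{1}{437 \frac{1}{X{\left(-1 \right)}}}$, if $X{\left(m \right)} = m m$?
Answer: $\frac{1}{437} \approx 0.0022883$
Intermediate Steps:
$X{\left(m \right)} = m^{2}$
$\frac{1}{437 \frac{1}{X{\left(-1 \right)}}} = \frac{1}{437 \frac{1}{\left(-1\right)^{2}}} = \frac{1}{437 \cdot 1^{-1}} = \frac{1}{437 \cdot 1} = \frac{1}{437}$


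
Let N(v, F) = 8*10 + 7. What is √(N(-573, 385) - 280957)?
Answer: I*√280870 ≈ 529.97*I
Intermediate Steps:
N(v, F) = 87 (N(v, F) = 80 + 7 = 87)
√(N(-573, 385) - 280957) = √(87 - 280957) = √(-280870) = I*√280870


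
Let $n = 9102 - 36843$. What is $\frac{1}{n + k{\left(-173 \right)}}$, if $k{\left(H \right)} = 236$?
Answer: $- \frac{1}{27505} \approx -3.6357 \cdot 10^{-5}$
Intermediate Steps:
$n = -27741$ ($n = 9102 - 36843 = -27741$)
$\frac{1}{n + k{\left(-173 \right)}} = \frac{1}{-27741 + 236} = \frac{1}{-27505} = - \frac{1}{27505}$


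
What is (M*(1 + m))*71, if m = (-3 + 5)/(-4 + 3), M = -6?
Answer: 426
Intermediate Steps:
m = -2 (m = 2/(-1) = 2*(-1) = -2)
(M*(1 + m))*71 = -6*(1 - 2)*71 = -6*(-1)*71 = 6*71 = 426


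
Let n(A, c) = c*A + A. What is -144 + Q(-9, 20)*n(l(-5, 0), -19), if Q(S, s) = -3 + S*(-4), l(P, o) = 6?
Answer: -3708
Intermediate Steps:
n(A, c) = A + A*c (n(A, c) = A*c + A = A + A*c)
Q(S, s) = -3 - 4*S
-144 + Q(-9, 20)*n(l(-5, 0), -19) = -144 + (-3 - 4*(-9))*(6*(1 - 19)) = -144 + (-3 + 36)*(6*(-18)) = -144 + 33*(-108) = -144 - 3564 = -3708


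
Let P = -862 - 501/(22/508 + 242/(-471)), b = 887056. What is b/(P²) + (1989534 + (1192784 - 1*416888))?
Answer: 22530370514352346729/8147085576100 ≈ 2.7655e+6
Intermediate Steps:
P = 11417240/56287 (P = -862 - 501/(22*(1/508) + 242*(-1/471)) = -862 - 501/(11/254 - 242/471) = -862 - 501/(-56287/119634) = -862 - 501*(-119634)/56287 = -862 - 1*(-59936634/56287) = -862 + 59936634/56287 = 11417240/56287 ≈ 202.84)
b/(P²) + (1989534 + (1192784 - 1*416888)) = 887056/((11417240/56287)²) + (1989534 + (1192784 - 1*416888)) = 887056/(130353369217600/3168226369) + (1989534 + (1192784 - 416888)) = 887056*(3168226369/130353369217600) + (1989534 + 775896) = 175649638123729/8147085576100 + 2765430 = 22530370514352346729/8147085576100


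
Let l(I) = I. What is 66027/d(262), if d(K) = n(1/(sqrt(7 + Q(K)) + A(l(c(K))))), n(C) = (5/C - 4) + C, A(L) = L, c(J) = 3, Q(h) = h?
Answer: -188639139/1719797 + 85901127*sqrt(269)/1719797 ≈ 709.53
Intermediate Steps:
n(C) = -4 + C + 5/C (n(C) = (-4 + 5/C) + C = -4 + C + 5/C)
d(K) = 11 + 1/(3 + sqrt(7 + K)) + 5*sqrt(7 + K) (d(K) = -4 + 1/(sqrt(7 + K) + 3) + 5/(1/(sqrt(7 + K) + 3)) = -4 + 1/(3 + sqrt(7 + K)) + 5/(1/(3 + sqrt(7 + K))) = -4 + 1/(3 + sqrt(7 + K)) + 5*(3 + sqrt(7 + K)) = -4 + 1/(3 + sqrt(7 + K)) + (15 + 5*sqrt(7 + K)) = 11 + 1/(3 + sqrt(7 + K)) + 5*sqrt(7 + K))
66027/d(262) = 66027/(((69 + 5*262 + 26*sqrt(7 + 262))/(3 + sqrt(7 + 262)))) = 66027/(((69 + 1310 + 26*sqrt(269))/(3 + sqrt(269)))) = 66027/(((1379 + 26*sqrt(269))/(3 + sqrt(269)))) = 66027*((3 + sqrt(269))/(1379 + 26*sqrt(269))) = 66027*(3 + sqrt(269))/(1379 + 26*sqrt(269))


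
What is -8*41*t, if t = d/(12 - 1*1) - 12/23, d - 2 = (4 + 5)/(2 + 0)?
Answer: -5740/253 ≈ -22.688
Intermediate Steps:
d = 13/2 (d = 2 + (4 + 5)/(2 + 0) = 2 + 9/2 = 13/2 ≈ 6.5000)
t = 35/506 (t = 13/(2*(12 - 1*1)) - 12/23 = 13/(2*(12 - 1)) - 12*1/23 = (13/2)/11 - 12/23 = (13/2)*(1/11) - 12/23 = 13/22 - 12/23 = 35/506 ≈ 0.069170)
-8*41*t = -8*41*35/506 = -328*35/506 = -1*5740/253 = -5740/253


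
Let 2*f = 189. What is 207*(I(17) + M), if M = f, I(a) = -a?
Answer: 32085/2 ≈ 16043.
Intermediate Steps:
f = 189/2 (f = (½)*189 = 189/2 ≈ 94.500)
M = 189/2 ≈ 94.500
207*(I(17) + M) = 207*(-1*17 + 189/2) = 207*(-17 + 189/2) = 207*(155/2) = 32085/2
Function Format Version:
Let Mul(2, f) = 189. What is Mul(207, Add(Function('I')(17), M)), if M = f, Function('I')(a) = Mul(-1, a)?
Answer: Rational(32085, 2) ≈ 16043.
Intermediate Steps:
f = Rational(189, 2) (f = Mul(Rational(1, 2), 189) = Rational(189, 2) ≈ 94.500)
M = Rational(189, 2) ≈ 94.500
Mul(207, Add(Function('I')(17), M)) = Mul(207, Add(Mul(-1, 17), Rational(189, 2))) = Mul(207, Add(-17, Rational(189, 2))) = Mul(207, Rational(155, 2)) = Rational(32085, 2)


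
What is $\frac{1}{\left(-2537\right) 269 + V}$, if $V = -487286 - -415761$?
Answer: $- \frac{1}{753978} \approx -1.3263 \cdot 10^{-6}$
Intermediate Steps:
$V = -71525$ ($V = -487286 + 415761 = -71525$)
$\frac{1}{\left(-2537\right) 269 + V} = \frac{1}{\left(-2537\right) 269 - 71525} = \frac{1}{-682453 - 71525} = \frac{1}{-753978} = - \frac{1}{753978}$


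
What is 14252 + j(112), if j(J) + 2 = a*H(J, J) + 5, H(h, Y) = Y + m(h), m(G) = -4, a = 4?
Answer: 14687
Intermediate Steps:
H(h, Y) = -4 + Y (H(h, Y) = Y - 4 = -4 + Y)
j(J) = -13 + 4*J (j(J) = -2 + (4*(-4 + J) + 5) = -2 + ((-16 + 4*J) + 5) = -2 + (-11 + 4*J) = -13 + 4*J)
14252 + j(112) = 14252 + (-13 + 4*112) = 14252 + (-13 + 448) = 14252 + 435 = 14687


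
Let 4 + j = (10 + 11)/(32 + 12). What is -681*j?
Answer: 105555/44 ≈ 2399.0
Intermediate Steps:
j = -155/44 (j = -4 + (10 + 11)/(32 + 12) = -4 + 21/44 = -155/44 ≈ -3.5227)
-681*j = -681*(-155/44) = 105555/44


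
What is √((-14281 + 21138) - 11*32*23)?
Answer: I*√1239 ≈ 35.199*I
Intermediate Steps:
√((-14281 + 21138) - 11*32*23) = √(6857 - 352*23) = √(6857 - 8096) = √(-1239) = I*√1239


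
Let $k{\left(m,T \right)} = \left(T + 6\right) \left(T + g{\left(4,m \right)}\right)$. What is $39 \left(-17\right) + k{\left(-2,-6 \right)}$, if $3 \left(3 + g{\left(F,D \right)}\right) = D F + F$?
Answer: $-663$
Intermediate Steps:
$g{\left(F,D \right)} = -3 + \frac{F}{3} + \frac{D F}{3}$ ($g{\left(F,D \right)} = -3 + \frac{D F + F}{3} = -3 + \frac{F + D F}{3} = -3 + \left(\frac{F}{3} + \frac{D F}{3}\right) = -3 + \frac{F}{3} + \frac{D F}{3}$)
$k{\left(m,T \right)} = \left(6 + T\right) \left(- \frac{5}{3} + T + \frac{4 m}{3}\right)$ ($k{\left(m,T \right)} = \left(T + 6\right) \left(T + \left(-3 + \frac{1}{3} \cdot 4 + \frac{1}{3} m 4\right)\right) = \left(6 + T\right) \left(T + \left(-3 + \frac{4}{3} + \frac{4 m}{3}\right)\right) = \left(6 + T\right) \left(T + \left(- \frac{5}{3} + \frac{4 m}{3}\right)\right) = \left(6 + T\right) \left(- \frac{5}{3} + T + \frac{4 m}{3}\right)$)
$39 \left(-17\right) + k{\left(-2,-6 \right)} = 39 \left(-17\right) + \left(-10 + \left(-6\right)^{2} + 8 \left(-2\right) + \frac{13}{3} \left(-6\right) + \frac{4}{3} \left(-6\right) \left(-2\right)\right) = -663 - 0 = -663 + 0 = -663$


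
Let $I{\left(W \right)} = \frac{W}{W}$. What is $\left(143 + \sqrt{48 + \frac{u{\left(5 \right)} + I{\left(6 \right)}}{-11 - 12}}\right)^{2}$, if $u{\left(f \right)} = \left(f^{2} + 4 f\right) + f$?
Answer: $\frac{471380}{23} + \frac{2574 \sqrt{299}}{23} \approx 22430.0$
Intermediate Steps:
$u{\left(f \right)} = f^{2} + 5 f$
$I{\left(W \right)} = 1$
$\left(143 + \sqrt{48 + \frac{u{\left(5 \right)} + I{\left(6 \right)}}{-11 - 12}}\right)^{2} = \left(143 + \sqrt{48 + \frac{5 \left(5 + 5\right) + 1}{-11 - 12}}\right)^{2} = \left(143 + \sqrt{48 + \frac{5 \cdot 10 + 1}{-23}}\right)^{2} = \left(143 + \sqrt{48 + \left(50 + 1\right) \left(- \frac{1}{23}\right)}\right)^{2} = \left(143 + \sqrt{48 + 51 \left(- \frac{1}{23}\right)}\right)^{2} = \left(143 + \sqrt{48 - \frac{51}{23}}\right)^{2} = \left(143 + \sqrt{\frac{1053}{23}}\right)^{2} = \left(143 + \frac{9 \sqrt{299}}{23}\right)^{2}$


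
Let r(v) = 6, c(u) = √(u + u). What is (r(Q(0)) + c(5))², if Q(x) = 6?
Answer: (6 + √10)² ≈ 83.947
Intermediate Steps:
c(u) = √2*√u (c(u) = √(2*u) = √2*√u)
(r(Q(0)) + c(5))² = (6 + √2*√5)² = (6 + √10)²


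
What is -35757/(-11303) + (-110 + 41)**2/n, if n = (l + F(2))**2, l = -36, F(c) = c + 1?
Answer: 10305884/1367663 ≈ 7.5354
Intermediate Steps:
F(c) = 1 + c
n = 1089 (n = (-36 + (1 + 2))**2 = (-36 + 3)**2 = (-33)**2 = 1089)
-35757/(-11303) + (-110 + 41)**2/n = -35757/(-11303) + (-110 + 41)**2/1089 = -35757*(-1/11303) + (-69)**2*(1/1089) = 35757/11303 + 4761*(1/1089) = 35757/11303 + 529/121 = 10305884/1367663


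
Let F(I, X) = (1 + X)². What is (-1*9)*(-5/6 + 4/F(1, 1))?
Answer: -3/2 ≈ -1.5000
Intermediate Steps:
(-1*9)*(-5/6 + 4/F(1, 1)) = (-1*9)*(-5/6 + 4/((1 + 1)²)) = -9*(-5*⅙ + 4/(2²)) = -9*(-⅚ + 4/4) = -9*(-⅚ + 4*(¼)) = -9*(-⅚ + 1) = -9*⅙ = -3/2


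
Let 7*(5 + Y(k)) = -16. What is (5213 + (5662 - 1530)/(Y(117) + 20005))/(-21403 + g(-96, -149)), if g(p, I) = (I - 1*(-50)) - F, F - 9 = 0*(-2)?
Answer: -182441379/752798956 ≈ -0.24235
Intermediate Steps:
F = 9 (F = 9 + 0*(-2) = 9 + 0 = 9)
g(p, I) = 41 + I (g(p, I) = (I - 1*(-50)) - 1*9 = (I + 50) - 9 = (50 + I) - 9 = 41 + I)
Y(k) = -51/7 (Y(k) = -5 + (⅐)*(-16) = -5 - 16/7 = -51/7)
(5213 + (5662 - 1530)/(Y(117) + 20005))/(-21403 + g(-96, -149)) = (5213 + (5662 - 1530)/(-51/7 + 20005))/(-21403 + (41 - 149)) = (5213 + 4132/(139984/7))/(-21403 - 108) = (5213 + 4132*(7/139984))/(-21511) = (5213 + 7231/34996)*(-1/21511) = (182441379/34996)*(-1/21511) = -182441379/752798956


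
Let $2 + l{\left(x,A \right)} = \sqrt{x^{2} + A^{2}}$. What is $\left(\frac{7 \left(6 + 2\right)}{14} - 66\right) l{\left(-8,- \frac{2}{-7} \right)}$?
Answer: $124 - \frac{124 \sqrt{785}}{7} \approx -372.32$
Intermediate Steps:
$l{\left(x,A \right)} = -2 + \sqrt{A^{2} + x^{2}}$ ($l{\left(x,A \right)} = -2 + \sqrt{x^{2} + A^{2}} = -2 + \sqrt{A^{2} + x^{2}}$)
$\left(\frac{7 \left(6 + 2\right)}{14} - 66\right) l{\left(-8,- \frac{2}{-7} \right)} = \left(\frac{7 \left(6 + 2\right)}{14} - 66\right) \left(-2 + \sqrt{\left(- \frac{2}{-7}\right)^{2} + \left(-8\right)^{2}}\right) = \left(7 \cdot 8 \cdot \frac{1}{14} - 66\right) \left(-2 + \sqrt{\left(\left(-2\right) \left(- \frac{1}{7}\right)\right)^{2} + 64}\right) = \left(56 \cdot \frac{1}{14} - 66\right) \left(-2 + \sqrt{\left(\frac{2}{7}\right)^{2} + 64}\right) = \left(4 - 66\right) \left(-2 + \sqrt{\frac{4}{49} + 64}\right) = - 62 \left(-2 + \sqrt{\frac{3140}{49}}\right) = - 62 \left(-2 + \frac{2 \sqrt{785}}{7}\right) = 124 - \frac{124 \sqrt{785}}{7}$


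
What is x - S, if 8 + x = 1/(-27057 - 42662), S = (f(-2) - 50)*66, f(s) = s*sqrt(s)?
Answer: 229514947/69719 + 132*I*sqrt(2) ≈ 3292.0 + 186.68*I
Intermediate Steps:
f(s) = s**(3/2)
S = -3300 - 132*I*sqrt(2) (S = ((-2)**(3/2) - 50)*66 = (-2*I*sqrt(2) - 50)*66 = (-50 - 2*I*sqrt(2))*66 = -3300 - 132*I*sqrt(2) ≈ -3300.0 - 186.68*I)
x = -557753/69719 (x = -8 + 1/(-27057 - 42662) = -8 + 1/(-69719) = -8 - 1/69719 = -557753/69719 ≈ -8.0000)
x - S = -557753/69719 - (-3300 - 132*I*sqrt(2)) = -557753/69719 + (3300 + 132*I*sqrt(2)) = 229514947/69719 + 132*I*sqrt(2)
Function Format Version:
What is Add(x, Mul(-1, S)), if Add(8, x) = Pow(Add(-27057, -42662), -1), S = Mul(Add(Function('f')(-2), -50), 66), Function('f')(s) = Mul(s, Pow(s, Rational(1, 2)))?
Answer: Add(Rational(229514947, 69719), Mul(132, I, Pow(2, Rational(1, 2)))) ≈ Add(3292.0, Mul(186.68, I))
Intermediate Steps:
Function('f')(s) = Pow(s, Rational(3, 2))
S = Add(-3300, Mul(-132, I, Pow(2, Rational(1, 2)))) (S = Mul(Add(Pow(-2, Rational(3, 2)), -50), 66) = Mul(Add(Mul(-2, I, Pow(2, Rational(1, 2))), -50), 66) = Mul(Add(-50, Mul(-2, I, Pow(2, Rational(1, 2)))), 66) = Add(-3300, Mul(-132, I, Pow(2, Rational(1, 2)))) ≈ Add(-3300.0, Mul(-186.68, I)))
x = Rational(-557753, 69719) (x = Add(-8, Pow(Add(-27057, -42662), -1)) = Add(-8, Pow(-69719, -1)) = Add(-8, Rational(-1, 69719)) = Rational(-557753, 69719) ≈ -8.0000)
Add(x, Mul(-1, S)) = Add(Rational(-557753, 69719), Mul(-1, Add(-3300, Mul(-132, I, Pow(2, Rational(1, 2)))))) = Add(Rational(-557753, 69719), Add(3300, Mul(132, I, Pow(2, Rational(1, 2))))) = Add(Rational(229514947, 69719), Mul(132, I, Pow(2, Rational(1, 2))))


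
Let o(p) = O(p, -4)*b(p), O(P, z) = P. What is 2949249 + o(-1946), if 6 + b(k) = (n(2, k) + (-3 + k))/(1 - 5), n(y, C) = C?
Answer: 2132015/2 ≈ 1.0660e+6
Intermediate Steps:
b(k) = -21/4 - k/2 (b(k) = -6 + (k + (-3 + k))/(1 - 5) = -6 + (-3 + 2*k)/(-4) = -6 + (-3 + 2*k)*(-¼) = -6 + (¾ - k/2) = -21/4 - k/2)
o(p) = p*(-21/4 - p/2)
2949249 + o(-1946) = 2949249 - ¼*(-1946)*(21 + 2*(-1946)) = 2949249 - ¼*(-1946)*(21 - 3892) = 2949249 - ¼*(-1946)*(-3871) = 2949249 - 3766483/2 = 2132015/2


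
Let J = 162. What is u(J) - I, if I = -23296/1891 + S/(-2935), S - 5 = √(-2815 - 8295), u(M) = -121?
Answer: -120635414/1110017 + I*√11110/2935 ≈ -108.68 + 0.035913*I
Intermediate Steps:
S = 5 + I*√11110 (S = 5 + √(-2815 - 8295) = 5 + √(-11110) = 5 + I*√11110 ≈ 5.0 + 105.4*I)
I = -13676643/1110017 - I*√11110/2935 (I = -23296/1891 + (5 + I*√11110)/(-2935) = -23296*1/1891 + (5 + I*√11110)*(-1/2935) = -23296/1891 + (-1/587 - I*√11110/2935) = -13676643/1110017 - I*√11110/2935 ≈ -12.321 - 0.035913*I)
u(J) - I = -121 - (-13676643/1110017 - I*√11110/2935) = -121 + (13676643/1110017 + I*√11110/2935) = -120635414/1110017 + I*√11110/2935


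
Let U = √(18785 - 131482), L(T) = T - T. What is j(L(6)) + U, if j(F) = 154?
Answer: 154 + I*√112697 ≈ 154.0 + 335.7*I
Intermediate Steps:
L(T) = 0
U = I*√112697 (U = √(-112697) = I*√112697 ≈ 335.7*I)
j(L(6)) + U = 154 + I*√112697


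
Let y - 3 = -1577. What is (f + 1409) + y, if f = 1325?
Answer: 1160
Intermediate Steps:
y = -1574 (y = 3 - 1577 = -1574)
(f + 1409) + y = (1325 + 1409) - 1574 = 2734 - 1574 = 1160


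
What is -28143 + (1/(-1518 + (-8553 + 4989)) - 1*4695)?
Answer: -166882717/5082 ≈ -32838.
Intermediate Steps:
-28143 + (1/(-1518 + (-8553 + 4989)) - 1*4695) = -28143 + (1/(-1518 - 3564) - 4695) = -28143 + (1/(-5082) - 4695) = -28143 + (-1/5082 - 4695) = -28143 - 23859991/5082 = -166882717/5082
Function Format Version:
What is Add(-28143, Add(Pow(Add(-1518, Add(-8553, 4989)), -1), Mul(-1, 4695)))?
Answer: Rational(-166882717, 5082) ≈ -32838.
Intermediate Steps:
Add(-28143, Add(Pow(Add(-1518, Add(-8553, 4989)), -1), Mul(-1, 4695))) = Add(-28143, Add(Pow(Add(-1518, -3564), -1), -4695)) = Add(-28143, Add(Pow(-5082, -1), -4695)) = Add(-28143, Add(Rational(-1, 5082), -4695)) = Add(-28143, Rational(-23859991, 5082)) = Rational(-166882717, 5082)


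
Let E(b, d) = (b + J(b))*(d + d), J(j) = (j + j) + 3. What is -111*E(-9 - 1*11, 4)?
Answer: 50616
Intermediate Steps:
J(j) = 3 + 2*j (J(j) = 2*j + 3 = 3 + 2*j)
E(b, d) = 2*d*(3 + 3*b) (E(b, d) = (b + (3 + 2*b))*(d + d) = (3 + 3*b)*(2*d) = 2*d*(3 + 3*b))
-111*E(-9 - 1*11, 4) = -666*4*(1 + (-9 - 1*11)) = -666*4*(1 + (-9 - 11)) = -666*4*(1 - 20) = -666*4*(-19) = -111*(-456) = 50616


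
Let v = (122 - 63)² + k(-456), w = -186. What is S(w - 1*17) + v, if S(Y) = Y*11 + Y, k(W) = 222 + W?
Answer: 811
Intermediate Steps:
S(Y) = 12*Y (S(Y) = 11*Y + Y = 12*Y)
v = 3247 (v = (122 - 63)² + (222 - 456) = 59² - 234 = 3481 - 234 = 3247)
S(w - 1*17) + v = 12*(-186 - 1*17) + 3247 = 12*(-186 - 17) + 3247 = 12*(-203) + 3247 = -2436 + 3247 = 811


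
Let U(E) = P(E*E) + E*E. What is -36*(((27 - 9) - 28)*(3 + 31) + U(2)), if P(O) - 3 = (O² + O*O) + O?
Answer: 10692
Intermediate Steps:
P(O) = 3 + O + 2*O² (P(O) = 3 + ((O² + O*O) + O) = 3 + ((O² + O²) + O) = 3 + (2*O² + O) = 3 + (O + 2*O²) = 3 + O + 2*O²)
U(E) = 3 + 2*E² + 2*E⁴ (U(E) = (3 + E*E + 2*(E*E)²) + E*E = (3 + E² + 2*(E²)²) + E² = (3 + E² + 2*E⁴) + E² = 3 + 2*E² + 2*E⁴)
-36*(((27 - 9) - 28)*(3 + 31) + U(2)) = -36*(((27 - 9) - 28)*(3 + 31) + (3 + 2*2² + 2*2⁴)) = -36*((18 - 28)*34 + (3 + 2*4 + 2*16)) = -36*(-10*34 + (3 + 8 + 32)) = -36*(-340 + 43) = -36*(-297) = 10692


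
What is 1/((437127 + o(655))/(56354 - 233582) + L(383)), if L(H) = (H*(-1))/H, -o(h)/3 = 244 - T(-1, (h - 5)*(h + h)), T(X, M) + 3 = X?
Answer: -19692/68179 ≈ -0.28883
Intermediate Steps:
T(X, M) = -3 + X
o(h) = -744 (o(h) = -3*(244 - (-3 - 1)) = -3*(244 - 1*(-4)) = -3*(244 + 4) = -3*248 = -744)
L(H) = -1 (L(H) = (-H)/H = -1)
1/((437127 + o(655))/(56354 - 233582) + L(383)) = 1/((437127 - 744)/(56354 - 233582) - 1) = 1/(436383/(-177228) - 1) = 1/(436383*(-1/177228) - 1) = 1/(-48487/19692 - 1) = 1/(-68179/19692) = -19692/68179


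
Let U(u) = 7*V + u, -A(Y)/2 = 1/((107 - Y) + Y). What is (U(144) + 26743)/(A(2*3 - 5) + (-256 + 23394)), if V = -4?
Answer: 2873913/2475764 ≈ 1.1608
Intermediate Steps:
A(Y) = -2/107 (A(Y) = -2/((107 - Y) + Y) = -2/107)
U(u) = -28 + u (U(u) = 7*(-4) + u = -28 + u)
(U(144) + 26743)/(A(2*3 - 5) + (-256 + 23394)) = ((-28 + 144) + 26743)/(-2/107 + (-256 + 23394)) = (116 + 26743)/(-2/107 + 23138) = 26859/(2475764/107) = 26859*(107/2475764) = 2873913/2475764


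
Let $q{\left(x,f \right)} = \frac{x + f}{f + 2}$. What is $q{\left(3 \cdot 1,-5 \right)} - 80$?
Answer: $- \frac{238}{3} \approx -79.333$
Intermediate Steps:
$q{\left(x,f \right)} = \frac{f + x}{2 + f}$
$q{\left(3 \cdot 1,-5 \right)} - 80 = \frac{-5 + 3 \cdot 1}{2 - 5} - 80 = \frac{-5 + 3}{-3} - 80 = \left(- \frac{1}{3}\right) \left(-2\right) - 80 = \frac{2}{3} - 80 = - \frac{238}{3}$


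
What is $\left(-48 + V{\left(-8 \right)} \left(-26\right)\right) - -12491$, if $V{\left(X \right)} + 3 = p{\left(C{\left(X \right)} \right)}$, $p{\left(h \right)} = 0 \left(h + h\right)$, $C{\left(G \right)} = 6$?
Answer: $12521$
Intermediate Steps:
$p{\left(h \right)} = 0$ ($p{\left(h \right)} = 0 \cdot 2 h = 0$)
$V{\left(X \right)} = -3$ ($V{\left(X \right)} = -3 + 0 = -3$)
$\left(-48 + V{\left(-8 \right)} \left(-26\right)\right) - -12491 = \left(-48 - -78\right) - -12491 = \left(-48 + 78\right) + 12491 = 30 + 12491 = 12521$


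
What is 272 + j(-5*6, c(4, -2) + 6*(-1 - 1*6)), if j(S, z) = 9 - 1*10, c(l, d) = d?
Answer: 271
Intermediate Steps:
j(S, z) = -1 (j(S, z) = 9 - 10 = -1)
272 + j(-5*6, c(4, -2) + 6*(-1 - 1*6)) = 272 - 1 = 271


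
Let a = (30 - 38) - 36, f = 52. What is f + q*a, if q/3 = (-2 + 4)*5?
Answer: -1268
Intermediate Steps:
a = -44 (a = -8 - 36 = -44)
q = 30 (q = 3*((-2 + 4)*5) = 3*(2*5) = 3*10 = 30)
f + q*a = 52 + 30*(-44) = 52 - 1320 = -1268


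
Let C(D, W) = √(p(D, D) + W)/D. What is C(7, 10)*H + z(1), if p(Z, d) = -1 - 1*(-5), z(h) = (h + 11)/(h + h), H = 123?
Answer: 6 + 123*√14/7 ≈ 71.746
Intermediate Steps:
z(h) = (11 + h)/(2*h) (z(h) = (11 + h)/((2*h)) = (11 + h)*(1/(2*h)) = (11 + h)/(2*h))
p(Z, d) = 4 (p(Z, d) = -1 + 5 = 4)
C(D, W) = √(4 + W)/D
C(7, 10)*H + z(1) = (√(4 + 10)/7)*123 + (½)*(11 + 1)/1 = (√14/7)*123 + (½)*1*12 = 123*√14/7 + 6 = 6 + 123*√14/7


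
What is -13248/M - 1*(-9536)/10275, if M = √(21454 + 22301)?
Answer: 9536/10275 - 4416*√43755/14585 ≈ -62.406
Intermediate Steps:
M = √43755 ≈ 209.18
-13248/M - 1*(-9536)/10275 = -13248*√43755/43755 - 1*(-9536)/10275 = -4416*√43755/14585 + 9536*(1/10275) = -4416*√43755/14585 + 9536/10275 = 9536/10275 - 4416*√43755/14585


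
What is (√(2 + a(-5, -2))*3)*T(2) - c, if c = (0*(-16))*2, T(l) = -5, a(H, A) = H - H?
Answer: -15*√2 ≈ -21.213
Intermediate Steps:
a(H, A) = 0
c = 0 (c = 0*2 = 0)
(√(2 + a(-5, -2))*3)*T(2) - c = (√(2 + 0)*3)*(-5) - 1*0 = (√2*3)*(-5) + 0 = (3*√2)*(-5) + 0 = -15*√2 + 0 = -15*√2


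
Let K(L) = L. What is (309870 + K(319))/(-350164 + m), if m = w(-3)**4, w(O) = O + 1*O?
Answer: -310189/348868 ≈ -0.88913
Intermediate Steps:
w(O) = 2*O (w(O) = O + O = 2*O)
m = 1296 (m = (2*(-3))**4 = (-6)**4 = 1296)
(309870 + K(319))/(-350164 + m) = (309870 + 319)/(-350164 + 1296) = 310189/(-348868) = 310189*(-1/348868) = -310189/348868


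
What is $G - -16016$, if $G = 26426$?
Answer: $42442$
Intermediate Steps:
$G - -16016 = 26426 - -16016 = 26426 + 16016 = 42442$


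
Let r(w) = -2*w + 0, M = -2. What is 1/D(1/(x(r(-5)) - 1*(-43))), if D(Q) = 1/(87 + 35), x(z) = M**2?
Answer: 122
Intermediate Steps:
r(w) = -2*w
x(z) = 4 (x(z) = (-2)**2 = 4)
D(Q) = 1/122
1/D(1/(x(r(-5)) - 1*(-43))) = 1/(1/122) = 122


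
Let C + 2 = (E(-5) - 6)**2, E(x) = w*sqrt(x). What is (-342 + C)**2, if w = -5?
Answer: 169489 - 51960*I*sqrt(5) ≈ 1.6949e+5 - 1.1619e+5*I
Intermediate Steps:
E(x) = -5*sqrt(x)
C = -2 + (-6 - 5*I*sqrt(5))**2 (C = -2 + (-5*I*sqrt(5) - 6)**2 = -2 + (-6 - 5*I*sqrt(5))**2 ≈ -91.0 + 134.16*I)
(-342 + C)**2 = (-342 + (-91 + 60*I*sqrt(5)))**2 = (-433 + 60*I*sqrt(5))**2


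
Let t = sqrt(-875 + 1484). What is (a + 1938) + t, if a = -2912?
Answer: -974 + sqrt(609) ≈ -949.32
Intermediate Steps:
t = sqrt(609) ≈ 24.678
(a + 1938) + t = (-2912 + 1938) + sqrt(609) = -974 + sqrt(609)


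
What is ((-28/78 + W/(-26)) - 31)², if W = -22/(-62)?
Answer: 5754587881/5846724 ≈ 984.24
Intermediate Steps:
W = 11/31 (W = -22*(-1/62) = 11/31 ≈ 0.35484)
((-28/78 + W/(-26)) - 31)² = ((-28/78 + (11/31)/(-26)) - 31)² = ((-28*1/78 + (11/31)*(-1/26)) - 31)² = ((-14/39 - 11/806) - 31)² = (-901/2418 - 31)² = (-75859/2418)² = 5754587881/5846724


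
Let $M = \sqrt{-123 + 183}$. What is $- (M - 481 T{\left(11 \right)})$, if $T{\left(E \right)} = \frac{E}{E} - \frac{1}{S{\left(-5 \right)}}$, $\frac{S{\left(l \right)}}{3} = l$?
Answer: $\frac{7696}{15} - 2 \sqrt{15} \approx 505.32$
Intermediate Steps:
$M = 2 \sqrt{15}$ ($M = \sqrt{60} = 2 \sqrt{15} \approx 7.746$)
$S{\left(l \right)} = 3 l$
$T{\left(E \right)} = \frac{16}{15}$ ($T{\left(E \right)} = \frac{E}{E} - \frac{1}{3 \left(-5\right)} = 1 - \frac{1}{-15} = 1 - - \frac{1}{15} = 1 + \frac{1}{15} = \frac{16}{15}$)
$- (M - 481 T{\left(11 \right)}) = - (2 \sqrt{15} - \frac{7696}{15}) = - (- \frac{7696}{15} + 2 \sqrt{15}) = \frac{7696}{15} - 2 \sqrt{15}$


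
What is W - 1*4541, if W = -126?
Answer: -4667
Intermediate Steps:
W - 1*4541 = -126 - 1*4541 = -126 - 4541 = -4667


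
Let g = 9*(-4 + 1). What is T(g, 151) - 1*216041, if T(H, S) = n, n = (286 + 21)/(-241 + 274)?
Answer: -7129046/33 ≈ -2.1603e+5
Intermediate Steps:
g = -27 (g = 9*(-3) = -27)
n = 307/33 ≈ 9.3030
T(H, S) = 307/33
T(g, 151) - 1*216041 = 307/33 - 1*216041 = 307/33 - 216041 = -7129046/33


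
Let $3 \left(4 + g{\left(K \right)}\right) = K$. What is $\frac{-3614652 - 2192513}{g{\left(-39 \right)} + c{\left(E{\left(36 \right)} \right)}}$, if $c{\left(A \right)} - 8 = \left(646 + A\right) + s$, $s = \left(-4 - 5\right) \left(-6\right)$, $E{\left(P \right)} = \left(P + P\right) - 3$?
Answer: $- \frac{1161433}{152} \approx -7641.0$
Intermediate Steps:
$g{\left(K \right)} = -4 + \frac{K}{3}$
$E{\left(P \right)} = -3 + 2 P$ ($E{\left(P \right)} = 2 P - 3 = -3 + 2 P$)
$s = 54$ ($s = \left(-9\right) \left(-6\right) = 54$)
$c{\left(A \right)} = 708 + A$ ($c{\left(A \right)} = 8 + \left(\left(646 + A\right) + 54\right) = 8 + \left(700 + A\right) = 708 + A$)
$\frac{-3614652 - 2192513}{g{\left(-39 \right)} + c{\left(E{\left(36 \right)} \right)}} = \frac{-3614652 - 2192513}{\left(-4 + \frac{1}{3} \left(-39\right)\right) + \left(708 + \left(-3 + 2 \cdot 36\right)\right)} = - \frac{5807165}{\left(-4 - 13\right) + \left(708 + \left(-3 + 72\right)\right)} = - \frac{5807165}{-17 + \left(708 + 69\right)} = - \frac{5807165}{-17 + 777} = - \frac{5807165}{760} = \left(-5807165\right) \frac{1}{760} = - \frac{1161433}{152}$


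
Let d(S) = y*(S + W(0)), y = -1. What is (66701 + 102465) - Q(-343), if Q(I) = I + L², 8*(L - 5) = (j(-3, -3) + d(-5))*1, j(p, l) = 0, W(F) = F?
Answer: 10846551/64 ≈ 1.6948e+5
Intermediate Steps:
d(S) = -S (d(S) = -(S + 0) = -S)
L = 45/8 (L = 5 + ((0 - 1*(-5))*1)/8 = 5 + ((0 + 5)*1)/8 = 5 + (5*1)/8 = 5 + (⅛)*5 = 5 + 5/8 = 45/8 ≈ 5.6250)
Q(I) = 2025/64 + I (Q(I) = I + (45/8)² = I + 2025/64 = 2025/64 + I)
(66701 + 102465) - Q(-343) = (66701 + 102465) - (2025/64 - 343) = 169166 - 1*(-19927/64) = 169166 + 19927/64 = 10846551/64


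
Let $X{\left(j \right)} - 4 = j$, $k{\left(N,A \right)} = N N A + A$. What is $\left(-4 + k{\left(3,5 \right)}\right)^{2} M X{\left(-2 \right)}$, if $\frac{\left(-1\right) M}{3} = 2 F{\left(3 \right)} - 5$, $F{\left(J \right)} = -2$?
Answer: $114264$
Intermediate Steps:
$k{\left(N,A \right)} = A + A N^{2}$ ($k{\left(N,A \right)} = N^{2} A + A = A N^{2} + A = A + A N^{2}$)
$X{\left(j \right)} = 4 + j$
$M = 27$ ($M = - 3 \left(2 \left(-2\right) - 5\right) = - 3 \left(-4 - 5\right) = \left(-3\right) \left(-9\right) = 27$)
$\left(-4 + k{\left(3,5 \right)}\right)^{2} M X{\left(-2 \right)} = \left(-4 + 5 \left(1 + 3^{2}\right)\right)^{2} \cdot 27 \left(4 - 2\right) = \left(-4 + 5 \left(1 + 9\right)\right)^{2} \cdot 27 \cdot 2 = \left(-4 + 5 \cdot 10\right)^{2} \cdot 27 \cdot 2 = \left(-4 + 50\right)^{2} \cdot 27 \cdot 2 = 46^{2} \cdot 27 \cdot 2 = 2116 \cdot 27 \cdot 2 = 57132 \cdot 2 = 114264$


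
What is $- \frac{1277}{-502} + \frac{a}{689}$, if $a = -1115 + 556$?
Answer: $\frac{46095}{26606} \approx 1.7325$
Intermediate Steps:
$a = -559$
$- \frac{1277}{-502} + \frac{a}{689} = - \frac{1277}{-502} - \frac{559}{689} = \left(-1277\right) \left(- \frac{1}{502}\right) - \frac{43}{53} = \frac{1277}{502} - \frac{43}{53} = \frac{46095}{26606}$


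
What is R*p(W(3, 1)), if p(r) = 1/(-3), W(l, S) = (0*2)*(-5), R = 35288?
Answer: -35288/3 ≈ -11763.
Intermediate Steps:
W(l, S) = 0 (W(l, S) = 0*(-5) = 0)
p(r) = -1/3 (p(r) = 1*(-1/3) = -1/3)
R*p(W(3, 1)) = 35288*(-1/3) = -35288/3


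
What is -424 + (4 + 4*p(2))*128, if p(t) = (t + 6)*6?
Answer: 24664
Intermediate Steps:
p(t) = 36 + 6*t (p(t) = (6 + t)*6 = 36 + 6*t)
-424 + (4 + 4*p(2))*128 = -424 + (4 + 4*(36 + 6*2))*128 = -424 + (4 + 4*(36 + 12))*128 = -424 + (4 + 4*48)*128 = -424 + (4 + 192)*128 = -424 + 196*128 = -424 + 25088 = 24664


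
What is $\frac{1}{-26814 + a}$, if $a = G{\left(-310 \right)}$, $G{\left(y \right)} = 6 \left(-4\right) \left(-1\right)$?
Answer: $- \frac{1}{26790} \approx -3.7327 \cdot 10^{-5}$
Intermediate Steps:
$G{\left(y \right)} = 24$ ($G{\left(y \right)} = \left(-24\right) \left(-1\right) = 24$)
$a = 24$
$\frac{1}{-26814 + a} = \frac{1}{-26814 + 24} = \frac{1}{-26790} = - \frac{1}{26790}$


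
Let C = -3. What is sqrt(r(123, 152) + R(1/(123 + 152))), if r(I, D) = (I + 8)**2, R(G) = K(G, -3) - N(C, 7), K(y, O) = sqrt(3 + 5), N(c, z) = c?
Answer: sqrt(17164 + 2*sqrt(2)) ≈ 131.02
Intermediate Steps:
K(y, O) = 2*sqrt(2) (K(y, O) = sqrt(8) = 2*sqrt(2))
R(G) = 3 + 2*sqrt(2) (R(G) = 2*sqrt(2) - 1*(-3) = 2*sqrt(2) + 3 = 3 + 2*sqrt(2))
r(I, D) = (8 + I)**2
sqrt(r(123, 152) + R(1/(123 + 152))) = sqrt((8 + 123)**2 + (3 + 2*sqrt(2))) = sqrt(131**2 + (3 + 2*sqrt(2))) = sqrt(17161 + (3 + 2*sqrt(2))) = sqrt(17164 + 2*sqrt(2))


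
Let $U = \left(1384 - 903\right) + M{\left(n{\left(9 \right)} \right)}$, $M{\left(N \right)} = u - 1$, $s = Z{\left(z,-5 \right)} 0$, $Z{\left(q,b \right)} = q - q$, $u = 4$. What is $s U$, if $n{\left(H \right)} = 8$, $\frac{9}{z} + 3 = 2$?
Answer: $0$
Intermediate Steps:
$z = -9$ ($z = \frac{9}{-3 + 2} = \frac{9}{-1} = 9 \left(-1\right) = -9$)
$Z{\left(q,b \right)} = 0$
$s = 0$ ($s = 0 \cdot 0 = 0$)
$M{\left(N \right)} = 3$ ($M{\left(N \right)} = 4 - 1 = 3$)
$U = 484$ ($U = \left(1384 - 903\right) + 3 = 481 + 3 = 484$)
$s U = 0 \cdot 484 = 0$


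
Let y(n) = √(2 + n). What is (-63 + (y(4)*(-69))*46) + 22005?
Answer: 21942 - 3174*√6 ≈ 14167.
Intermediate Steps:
(-63 + (y(4)*(-69))*46) + 22005 = (-63 + (√(2 + 4)*(-69))*46) + 22005 = (-63 + (√6*(-69))*46) + 22005 = (-63 - 69*√6*46) + 22005 = (-63 - 3174*√6) + 22005 = 21942 - 3174*√6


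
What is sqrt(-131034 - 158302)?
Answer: 2*I*sqrt(72334) ≈ 537.9*I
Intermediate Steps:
sqrt(-131034 - 158302) = sqrt(-289336) = 2*I*sqrt(72334)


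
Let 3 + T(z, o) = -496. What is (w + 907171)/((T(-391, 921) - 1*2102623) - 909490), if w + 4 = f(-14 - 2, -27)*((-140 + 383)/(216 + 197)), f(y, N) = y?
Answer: -124885361/414736252 ≈ -0.30112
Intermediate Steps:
T(z, o) = -499 (T(z, o) = -3 - 496 = -499)
w = -5540/413 (w = -4 + (-14 - 2)*((-140 + 383)/(216 + 197)) = -4 - 3888/413 = -5540/413 ≈ -13.414)
(w + 907171)/((T(-391, 921) - 1*2102623) - 909490) = (-5540/413 + 907171)/((-499 - 1*2102623) - 909490) = 374656083/(413*((-499 - 2102623) - 909490)) = 374656083/(413*(-2103122 - 909490)) = (374656083/413)/(-3012612) = (374656083/413)*(-1/3012612) = -124885361/414736252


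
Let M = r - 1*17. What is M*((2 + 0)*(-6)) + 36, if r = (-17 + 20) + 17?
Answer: 0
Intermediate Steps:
r = 20 (r = 3 + 17 = 20)
M = 3 (M = 20 - 1*17 = 20 - 17 = 3)
M*((2 + 0)*(-6)) + 36 = 3*((2 + 0)*(-6)) + 36 = 3*(2*(-6)) + 36 = 3*(-12) + 36 = -36 + 36 = 0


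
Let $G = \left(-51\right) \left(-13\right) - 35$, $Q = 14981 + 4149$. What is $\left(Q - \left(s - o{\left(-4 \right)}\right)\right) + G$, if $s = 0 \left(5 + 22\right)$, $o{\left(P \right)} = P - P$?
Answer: $19758$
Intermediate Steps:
$o{\left(P \right)} = 0$
$s = 0$ ($s = 0 \cdot 27 = 0$)
$Q = 19130$
$G = 628$ ($G = 663 - 35 = 628$)
$\left(Q - \left(s - o{\left(-4 \right)}\right)\right) + G = \left(19130 + \left(0 - 0\right)\right) + 628 = \left(19130 + \left(0 + 0\right)\right) + 628 = \left(19130 + 0\right) + 628 = 19130 + 628 = 19758$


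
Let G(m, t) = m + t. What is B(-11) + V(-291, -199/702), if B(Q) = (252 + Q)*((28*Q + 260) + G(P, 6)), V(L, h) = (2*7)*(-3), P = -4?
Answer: -11128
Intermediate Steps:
V(L, h) = -42 (V(L, h) = 14*(-3) = -42)
B(Q) = (252 + Q)*(262 + 28*Q) (B(Q) = (252 + Q)*((28*Q + 260) + (-4 + 6)) = (252 + Q)*((260 + 28*Q) + 2) = (252 + Q)*(262 + 28*Q))
B(-11) + V(-291, -199/702) = (66024 + 28*(-11)² + 7318*(-11)) - 42 = (66024 + 28*121 - 80498) - 42 = (66024 + 3388 - 80498) - 42 = -11086 - 42 = -11128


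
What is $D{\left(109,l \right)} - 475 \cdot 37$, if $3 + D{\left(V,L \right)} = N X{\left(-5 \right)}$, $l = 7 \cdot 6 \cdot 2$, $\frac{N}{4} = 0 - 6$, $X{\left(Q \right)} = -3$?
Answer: $-17506$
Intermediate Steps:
$N = -24$ ($N = 4 \left(0 - 6\right) = 4 \left(-6\right) = -24$)
$l = 84$ ($l = 42 \cdot 2 = 84$)
$D{\left(V,L \right)} = 69$ ($D{\left(V,L \right)} = -3 - -72 = -3 + 72 = 69$)
$D{\left(109,l \right)} - 475 \cdot 37 = 69 - 475 \cdot 37 = 69 - 17575 = -17506$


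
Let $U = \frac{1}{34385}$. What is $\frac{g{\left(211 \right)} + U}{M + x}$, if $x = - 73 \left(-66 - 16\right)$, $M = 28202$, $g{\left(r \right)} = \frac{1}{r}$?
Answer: $\frac{2883}{20670164515} \approx 1.3948 \cdot 10^{-7}$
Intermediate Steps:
$U = \frac{1}{34385} \approx 2.9082 \cdot 10^{-5}$
$x = 5986$ ($x = \left(-73\right) \left(-82\right) = 5986$)
$\frac{g{\left(211 \right)} + U}{M + x} = \frac{\frac{1}{211} + \frac{1}{34385}}{28202 + 5986} = \frac{\frac{1}{211} + \frac{1}{34385}}{34188} = \frac{34596}{7255235} \cdot \frac{1}{34188} = \frac{2883}{20670164515}$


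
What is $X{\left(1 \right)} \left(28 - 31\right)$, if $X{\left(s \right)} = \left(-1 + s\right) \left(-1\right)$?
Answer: $0$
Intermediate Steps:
$X{\left(s \right)} = 1 - s$
$X{\left(1 \right)} \left(28 - 31\right) = \left(1 - 1\right) \left(28 - 31\right) = \left(1 - 1\right) \left(-3\right) = 0 \left(-3\right) = 0$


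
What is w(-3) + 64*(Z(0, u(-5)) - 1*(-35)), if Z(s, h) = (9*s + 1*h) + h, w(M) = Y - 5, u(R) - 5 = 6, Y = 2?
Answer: 3645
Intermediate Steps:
u(R) = 11 (u(R) = 5 + 6 = 11)
w(M) = -3 (w(M) = 2 - 5 = -3)
Z(s, h) = 2*h + 9*s (Z(s, h) = (9*s + h) + h = (h + 9*s) + h = 2*h + 9*s)
w(-3) + 64*(Z(0, u(-5)) - 1*(-35)) = -3 + 64*((2*11 + 9*0) - 1*(-35)) = -3 + 64*((22 + 0) + 35) = -3 + 64*(22 + 35) = -3 + 64*57 = -3 + 3648 = 3645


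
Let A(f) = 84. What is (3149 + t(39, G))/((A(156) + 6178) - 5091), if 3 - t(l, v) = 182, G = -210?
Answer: 2970/1171 ≈ 2.5363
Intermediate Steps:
t(l, v) = -179 (t(l, v) = 3 - 1*182 = 3 - 182 = -179)
(3149 + t(39, G))/((A(156) + 6178) - 5091) = (3149 - 179)/((84 + 6178) - 5091) = 2970/(6262 - 5091) = 2970/1171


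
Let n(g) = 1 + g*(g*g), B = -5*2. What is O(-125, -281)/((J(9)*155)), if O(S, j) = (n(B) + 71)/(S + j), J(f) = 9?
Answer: 16/9765 ≈ 0.0016385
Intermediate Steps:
B = -10
n(g) = 1 + g³ (n(g) = 1 + g*g² = 1 + g³)
O(S, j) = -928/(S + j) (O(S, j) = ((1 + (-10)³) + 71)/(S + j) = ((1 - 1000) + 71)/(S + j) = (-999 + 71)/(S + j) = -928/(S + j))
O(-125, -281)/((J(9)*155)) = (-928/(-125 - 281))/((9*155)) = -928/(-406)/1395 = -928*(-1/406)*(1/1395) = (16/7)*(1/1395) = 16/9765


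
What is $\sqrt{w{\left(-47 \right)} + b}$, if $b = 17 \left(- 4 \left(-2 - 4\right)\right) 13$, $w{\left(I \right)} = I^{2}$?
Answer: $\sqrt{7513} \approx 86.678$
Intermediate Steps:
$b = 5304$ ($b = 17 \left(\left(-4\right) \left(-6\right)\right) 13 = 17 \cdot 24 \cdot 13 = 408 \cdot 13 = 5304$)
$\sqrt{w{\left(-47 \right)} + b} = \sqrt{\left(-47\right)^{2} + 5304} = \sqrt{2209 + 5304} = \sqrt{7513}$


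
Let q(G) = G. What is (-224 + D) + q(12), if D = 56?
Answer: -156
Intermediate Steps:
(-224 + D) + q(12) = (-224 + 56) + 12 = -168 + 12 = -156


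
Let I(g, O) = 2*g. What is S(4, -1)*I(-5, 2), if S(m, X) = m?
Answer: -40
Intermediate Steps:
S(4, -1)*I(-5, 2) = 4*(2*(-5)) = 4*(-10) = -40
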